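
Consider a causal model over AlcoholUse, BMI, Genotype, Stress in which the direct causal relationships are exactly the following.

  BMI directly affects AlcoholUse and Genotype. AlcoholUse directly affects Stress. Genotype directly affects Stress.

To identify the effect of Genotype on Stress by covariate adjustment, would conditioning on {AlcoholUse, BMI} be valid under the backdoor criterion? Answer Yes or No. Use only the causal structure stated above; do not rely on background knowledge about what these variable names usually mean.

Yes

Backdoor paths from Genotype to Stress (paths whose first edge points into Genotype):
  P1: Genotype <- BMI -> AlcoholUse -> Stress
Condition 1 (no descendant of Genotype in the set): holds — descendants of Genotype are {Stress}; none are in {AlcoholUse, BMI}.
Condition 2 (every backdoor path blocked by {AlcoholUse, BMI}):
  P1: blocked at fork node BMI ∈ conditioning set.
{AlcoholUse, BMI} satisfies the backdoor criterion.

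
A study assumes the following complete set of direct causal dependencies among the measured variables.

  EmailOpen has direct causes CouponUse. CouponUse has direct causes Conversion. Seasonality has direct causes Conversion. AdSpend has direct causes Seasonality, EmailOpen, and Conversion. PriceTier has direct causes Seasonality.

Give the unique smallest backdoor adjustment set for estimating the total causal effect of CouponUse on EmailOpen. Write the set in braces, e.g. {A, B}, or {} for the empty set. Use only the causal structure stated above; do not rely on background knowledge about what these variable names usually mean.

Variables eligible for adjustment (non-descendants of CouponUse, excluding CouponUse and EmailOpen): {Conversion, PriceTier, Seasonality}.
Backdoor paths from CouponUse to EmailOpen:
  P1: CouponUse <- Conversion -> Seasonality -> AdSpend <- EmailOpen
  P2: CouponUse <- Conversion -> AdSpend <- EmailOpen
Each backdoor path contains an unconditioned collider, so every path is already blocked with the empty conditioning set:
  P1: blocked at collider AdSpend (neither it nor any descendant is in the conditioning set).
  P2: blocked at collider AdSpend (neither it nor any descendant is in the conditioning set).
The empty set is therefore the unique smallest valid set.

{}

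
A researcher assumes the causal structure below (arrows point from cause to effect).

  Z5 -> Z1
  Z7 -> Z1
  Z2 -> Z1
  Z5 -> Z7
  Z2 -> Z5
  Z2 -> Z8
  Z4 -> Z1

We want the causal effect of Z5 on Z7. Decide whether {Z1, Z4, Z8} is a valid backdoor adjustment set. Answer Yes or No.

Backdoor paths from Z5 to Z7 (paths whose first edge points into Z5):
  P1: Z5 <- Z2 -> Z1 <- Z7
Condition 1 (no descendant of Z5 in the set): FAILS — Z1 is a descendant of Z5.
Condition 2 (every backdoor path blocked by {Z1, Z4, Z8}):
  P1: open — collider(s) Z1 are conditioned on (or have a conditioned descendant) and no non-collider on the path is in the set.
{Z1, Z4, Z8} does not satisfy the backdoor criterion.

No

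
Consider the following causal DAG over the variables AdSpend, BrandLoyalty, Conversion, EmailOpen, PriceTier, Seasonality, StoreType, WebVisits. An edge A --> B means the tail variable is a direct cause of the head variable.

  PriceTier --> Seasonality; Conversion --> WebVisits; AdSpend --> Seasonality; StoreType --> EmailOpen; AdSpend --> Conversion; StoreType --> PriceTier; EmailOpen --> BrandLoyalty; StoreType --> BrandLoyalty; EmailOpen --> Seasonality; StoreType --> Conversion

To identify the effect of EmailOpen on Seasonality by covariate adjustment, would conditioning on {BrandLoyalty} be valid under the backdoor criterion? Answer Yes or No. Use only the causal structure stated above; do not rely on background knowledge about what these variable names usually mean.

No

Backdoor paths from EmailOpen to Seasonality (paths whose first edge points into EmailOpen):
  P1: EmailOpen <- StoreType -> PriceTier -> Seasonality
  P2: EmailOpen <- StoreType -> Conversion <- AdSpend -> Seasonality
Condition 1 (no descendant of EmailOpen in the set): FAILS — BrandLoyalty is a descendant of EmailOpen.
Condition 2 (every backdoor path blocked by {BrandLoyalty}):
  P1: open — no interior node is in the conditioning set.
  P2: blocked at collider Conversion (neither it nor any descendant is in the conditioning set).
{BrandLoyalty} does not satisfy the backdoor criterion.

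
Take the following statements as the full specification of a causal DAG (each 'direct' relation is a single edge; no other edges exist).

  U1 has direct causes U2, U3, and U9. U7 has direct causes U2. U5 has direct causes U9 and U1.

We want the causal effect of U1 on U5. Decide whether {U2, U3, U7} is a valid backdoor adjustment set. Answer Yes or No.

No

Backdoor paths from U1 to U5 (paths whose first edge points into U1):
  P1: U1 <- U9 -> U5
Condition 1 (no descendant of U1 in the set): holds — descendants of U1 are {U5}; none are in {U2, U3, U7}.
Condition 2 (every backdoor path blocked by {U2, U3, U7}):
  P1: open — no interior node is in the conditioning set.
{U2, U3, U7} does not satisfy the backdoor criterion.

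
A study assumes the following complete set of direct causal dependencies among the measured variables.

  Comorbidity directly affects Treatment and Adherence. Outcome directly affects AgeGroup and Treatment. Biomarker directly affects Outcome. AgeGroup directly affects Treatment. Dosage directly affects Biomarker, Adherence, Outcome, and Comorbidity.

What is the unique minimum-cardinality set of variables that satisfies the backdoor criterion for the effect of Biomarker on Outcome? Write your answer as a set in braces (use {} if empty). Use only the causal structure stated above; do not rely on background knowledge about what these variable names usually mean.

Variables eligible for adjustment (non-descendants of Biomarker, excluding Biomarker and Outcome): {Adherence, Comorbidity, Dosage}.
Backdoor paths from Biomarker to Outcome:
  P1: Biomarker <- Dosage -> Outcome
  P2: Biomarker <- Dosage -> Comorbidity -> Treatment <- Outcome
  P3: Biomarker <- Dosage -> Comorbidity -> Treatment <- AgeGroup <- Outcome
  P4: Biomarker <- Dosage -> Adherence <- Comorbidity -> Treatment <- Outcome
  P5: Biomarker <- Dosage -> Adherence <- Comorbidity -> Treatment <- AgeGroup <- Outcome
The empty set is not sufficient: P1 (Biomarker <- Dosage -> Outcome) has no collider blocking it and no conditioned non-collider, so it is open.
Try {Dosage}:
  P1: blocked at fork node Dosage ∈ conditioning set.
  P2: blocked at fork node Dosage ∈ conditioning set.
  P3: blocked at fork node Dosage ∈ conditioning set.
  P4: blocked at fork node Dosage ∈ conditioning set.
  P5: blocked at fork node Dosage ∈ conditioning set.
{Dosage} contains no descendant of Biomarker and blocks every backdoor path.
No other singleton works — e.g. {Comorbidity} leaves P1 open — so {Dosage} is the unique smallest valid adjustment set.

{Dosage}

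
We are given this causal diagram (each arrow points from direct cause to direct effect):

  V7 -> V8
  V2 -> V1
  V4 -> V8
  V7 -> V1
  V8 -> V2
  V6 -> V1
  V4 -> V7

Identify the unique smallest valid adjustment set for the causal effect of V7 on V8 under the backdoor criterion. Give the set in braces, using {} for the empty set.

Variables eligible for adjustment (non-descendants of V7, excluding V7 and V8): {V4, V6}.
Backdoor paths from V7 to V8:
  P1: V7 <- V4 -> V8
The empty set is not sufficient: P1 (V7 <- V4 -> V8) has no collider blocking it and no conditioned non-collider, so it is open.
Try {V4}:
  P1: blocked at fork node V4 ∈ conditioning set.
{V4} contains no descendant of V7 and blocks every backdoor path.
No other singleton works — e.g. {V6} leaves P1 open — so {V4} is the unique smallest valid adjustment set.

{V4}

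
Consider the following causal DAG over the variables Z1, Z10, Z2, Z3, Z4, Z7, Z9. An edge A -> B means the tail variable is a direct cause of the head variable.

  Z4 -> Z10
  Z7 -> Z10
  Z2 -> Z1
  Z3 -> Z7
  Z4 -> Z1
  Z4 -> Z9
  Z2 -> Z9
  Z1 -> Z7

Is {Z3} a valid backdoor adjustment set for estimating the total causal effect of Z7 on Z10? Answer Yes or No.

Backdoor paths from Z7 to Z10 (paths whose first edge points into Z7):
  P1: Z7 <- Z1 <- Z4 -> Z10
  P2: Z7 <- Z1 <- Z2 -> Z9 <- Z4 -> Z10
Condition 1 (no descendant of Z7 in the set): holds — descendants of Z7 are {Z10}; none are in {Z3}.
Condition 2 (every backdoor path blocked by {Z3}):
  P1: open — no interior node is in the conditioning set.
  P2: blocked at collider Z9 (neither it nor any descendant is in the conditioning set).
{Z3} does not satisfy the backdoor criterion.

No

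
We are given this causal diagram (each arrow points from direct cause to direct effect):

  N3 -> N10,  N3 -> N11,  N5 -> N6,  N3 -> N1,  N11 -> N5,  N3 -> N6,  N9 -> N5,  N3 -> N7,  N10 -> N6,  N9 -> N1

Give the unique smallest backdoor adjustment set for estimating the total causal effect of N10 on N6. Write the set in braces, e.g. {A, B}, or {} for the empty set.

Variables eligible for adjustment (non-descendants of N10, excluding N10 and N6): {N1, N11, N3, N5, N7, N9}.
Backdoor paths from N10 to N6:
  P1: N10 <- N3 -> N11 -> N5 -> N6
  P2: N10 <- N3 -> N1 <- N9 -> N5 -> N6
  P3: N10 <- N3 -> N6
The empty set is not sufficient: P1 (N10 <- N3 -> N11 -> N5 -> N6) has no collider blocking it and no conditioned non-collider, so it is open.
Try {N3}:
  P1: blocked at fork node N3 ∈ conditioning set.
  P2: blocked at fork node N3 ∈ conditioning set.
  P3: blocked at fork node N3 ∈ conditioning set.
{N3} contains no descendant of N10 and blocks every backdoor path.
No other singleton works — e.g. {N9} leaves P1 open — so {N3} is the unique smallest valid adjustment set.

{N3}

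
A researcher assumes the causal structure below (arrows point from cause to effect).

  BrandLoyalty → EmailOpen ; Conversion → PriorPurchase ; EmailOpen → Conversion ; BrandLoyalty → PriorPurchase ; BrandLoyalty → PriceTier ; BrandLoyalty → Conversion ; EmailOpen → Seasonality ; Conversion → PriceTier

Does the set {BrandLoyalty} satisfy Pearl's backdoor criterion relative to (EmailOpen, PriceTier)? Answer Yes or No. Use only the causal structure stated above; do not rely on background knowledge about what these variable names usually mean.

Backdoor paths from EmailOpen to PriceTier (paths whose first edge points into EmailOpen):
  P1: EmailOpen <- BrandLoyalty -> Conversion -> PriceTier
  P2: EmailOpen <- BrandLoyalty -> PriorPurchase <- Conversion -> PriceTier
  P3: EmailOpen <- BrandLoyalty -> PriceTier
Condition 1 (no descendant of EmailOpen in the set): holds — descendants of EmailOpen are {Conversion, PriceTier, PriorPurchase, Seasonality}; none are in {BrandLoyalty}.
Condition 2 (every backdoor path blocked by {BrandLoyalty}):
  P1: blocked at fork node BrandLoyalty ∈ conditioning set.
  P2: blocked at fork node BrandLoyalty ∈ conditioning set.
  P3: blocked at fork node BrandLoyalty ∈ conditioning set.
{BrandLoyalty} satisfies the backdoor criterion.

Yes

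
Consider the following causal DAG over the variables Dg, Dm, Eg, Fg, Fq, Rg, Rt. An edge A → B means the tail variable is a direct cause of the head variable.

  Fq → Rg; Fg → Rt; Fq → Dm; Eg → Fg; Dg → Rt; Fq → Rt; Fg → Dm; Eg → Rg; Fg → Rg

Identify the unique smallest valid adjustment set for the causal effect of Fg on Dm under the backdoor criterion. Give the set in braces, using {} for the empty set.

{}

Variables eligible for adjustment (non-descendants of Fg, excluding Fg and Dm): {Dg, Eg, Fq}.
Backdoor paths from Fg to Dm:
  P1: Fg <- Eg -> Rg <- Fq -> Dm
Each backdoor path contains an unconditioned collider, so every path is already blocked with the empty conditioning set:
  P1: blocked at collider Rg (neither it nor any descendant is in the conditioning set).
The empty set is therefore the unique smallest valid set.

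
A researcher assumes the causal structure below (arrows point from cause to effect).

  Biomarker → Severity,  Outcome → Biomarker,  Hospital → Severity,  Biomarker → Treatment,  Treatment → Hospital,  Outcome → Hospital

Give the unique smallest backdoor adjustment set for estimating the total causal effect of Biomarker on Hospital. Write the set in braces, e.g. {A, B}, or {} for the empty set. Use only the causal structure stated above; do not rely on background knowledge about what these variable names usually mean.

{Outcome}

Variables eligible for adjustment (non-descendants of Biomarker, excluding Biomarker and Hospital): {Outcome}.
Backdoor paths from Biomarker to Hospital:
  P1: Biomarker <- Outcome -> Hospital
The empty set is not sufficient: P1 (Biomarker <- Outcome -> Hospital) has no collider blocking it and no conditioned non-collider, so it is open.
Try {Outcome}:
  P1: blocked at fork node Outcome ∈ conditioning set.
{Outcome} contains no descendant of Biomarker and blocks every backdoor path.
{Outcome} is the unique smallest valid adjustment set.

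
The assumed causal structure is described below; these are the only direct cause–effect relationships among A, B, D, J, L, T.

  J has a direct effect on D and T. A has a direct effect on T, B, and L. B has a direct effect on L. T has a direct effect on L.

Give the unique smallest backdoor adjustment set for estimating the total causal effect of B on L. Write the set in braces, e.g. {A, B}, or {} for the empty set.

Variables eligible for adjustment (non-descendants of B, excluding B and L): {A, D, J, T}.
Backdoor paths from B to L:
  P1: B <- A -> T -> L
  P2: B <- A -> L
The empty set is not sufficient: P1 (B <- A -> T -> L) has no collider blocking it and no conditioned non-collider, so it is open.
Try {A}:
  P1: blocked at fork node A ∈ conditioning set.
  P2: blocked at fork node A ∈ conditioning set.
{A} contains no descendant of B and blocks every backdoor path.
No other singleton works — e.g. {J} leaves P1 open — so {A} is the unique smallest valid adjustment set.

{A}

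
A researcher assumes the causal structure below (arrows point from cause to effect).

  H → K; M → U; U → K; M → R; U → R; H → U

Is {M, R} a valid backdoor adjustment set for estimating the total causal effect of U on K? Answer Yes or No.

Backdoor paths from U to K (paths whose first edge points into U):
  P1: U <- H -> K
Condition 1 (no descendant of U in the set): FAILS — R is a descendant of U.
Condition 2 (every backdoor path blocked by {M, R}):
  P1: open — no interior node is in the conditioning set.
{M, R} does not satisfy the backdoor criterion.

No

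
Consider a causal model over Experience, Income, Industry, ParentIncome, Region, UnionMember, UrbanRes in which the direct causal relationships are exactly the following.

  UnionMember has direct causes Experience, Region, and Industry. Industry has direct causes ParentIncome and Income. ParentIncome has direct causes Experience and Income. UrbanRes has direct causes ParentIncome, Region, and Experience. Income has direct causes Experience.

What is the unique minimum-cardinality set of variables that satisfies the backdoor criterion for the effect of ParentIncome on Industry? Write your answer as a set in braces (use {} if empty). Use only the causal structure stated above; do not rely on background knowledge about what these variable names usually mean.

{Income}

Variables eligible for adjustment (non-descendants of ParentIncome, excluding ParentIncome and Industry): {Experience, Income, Region}.
Backdoor paths from ParentIncome to Industry:
  P1: ParentIncome <- Experience -> Income -> Industry
  P2: ParentIncome <- Experience -> UrbanRes <- Region -> UnionMember <- Industry
  P3: ParentIncome <- Experience -> UnionMember <- Industry
  P4: ParentIncome <- Income <- Experience -> UrbanRes <- Region -> UnionMember <- Industry
  P5: ParentIncome <- Income <- Experience -> UnionMember <- Industry
  P6: ParentIncome <- Income -> Industry
The empty set is not sufficient: P1 (ParentIncome <- Experience -> Income -> Industry) has no collider blocking it and no conditioned non-collider, so it is open.
Try {Income}:
  P1: blocked at chain node Income ∈ conditioning set.
  P2: blocked at collider UrbanRes (neither it nor any descendant is in the conditioning set).
  P3: blocked at collider UnionMember (neither it nor any descendant is in the conditioning set).
  P4: blocked at chain node Income ∈ conditioning set.
  P5: blocked at chain node Income ∈ conditioning set.
  P6: blocked at fork node Income ∈ conditioning set.
{Income} contains no descendant of ParentIncome and blocks every backdoor path.
No other singleton works — e.g. {Experience} leaves P6 open — so {Income} is the unique smallest valid adjustment set.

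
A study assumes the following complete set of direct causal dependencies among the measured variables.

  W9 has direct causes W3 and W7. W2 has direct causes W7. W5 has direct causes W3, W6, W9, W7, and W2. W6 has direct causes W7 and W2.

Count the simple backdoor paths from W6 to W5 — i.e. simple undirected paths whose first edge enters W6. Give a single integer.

8

A backdoor path from W6 to W5 is any simple undirected path whose first edge points into W6 (i.e. leaves W6 via a parent).
Parents of W6: {W2, W7}.
Enumerating:
  P1: W6 <- W7 -> W9 <- W3 -> W5
  P2: W6 <- W7 -> W9 -> W5
  P3: W6 <- W7 -> W2 -> W5
  P4: W6 <- W7 -> W5
  P5: W6 <- W2 <- W7 -> W9 <- W3 -> W5
  P6: W6 <- W2 <- W7 -> W9 -> W5
  P7: W6 <- W2 <- W7 -> W5
  P8: W6 <- W2 -> W5
That exhausts the simple backdoor paths. Count: 8.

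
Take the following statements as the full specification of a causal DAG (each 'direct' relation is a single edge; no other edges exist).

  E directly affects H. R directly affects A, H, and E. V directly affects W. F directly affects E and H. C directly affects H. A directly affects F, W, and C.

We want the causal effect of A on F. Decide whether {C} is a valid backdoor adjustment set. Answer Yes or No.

No

Backdoor paths from A to F (paths whose first edge points into A):
  P1: A <- R -> E <- F
  P2: A <- R -> E -> H <- F
  P3: A <- R -> H <- F
  P4: A <- R -> H <- E <- F
Condition 1 (no descendant of A in the set): FAILS — C is a descendant of A.
Condition 2 (every backdoor path blocked by {C}):
  P1: blocked at collider E (neither it nor any descendant is in the conditioning set).
  P2: blocked at collider H (neither it nor any descendant is in the conditioning set).
  P3: blocked at collider H (neither it nor any descendant is in the conditioning set).
  P4: blocked at collider H (neither it nor any descendant is in the conditioning set).
{C} does not satisfy the backdoor criterion.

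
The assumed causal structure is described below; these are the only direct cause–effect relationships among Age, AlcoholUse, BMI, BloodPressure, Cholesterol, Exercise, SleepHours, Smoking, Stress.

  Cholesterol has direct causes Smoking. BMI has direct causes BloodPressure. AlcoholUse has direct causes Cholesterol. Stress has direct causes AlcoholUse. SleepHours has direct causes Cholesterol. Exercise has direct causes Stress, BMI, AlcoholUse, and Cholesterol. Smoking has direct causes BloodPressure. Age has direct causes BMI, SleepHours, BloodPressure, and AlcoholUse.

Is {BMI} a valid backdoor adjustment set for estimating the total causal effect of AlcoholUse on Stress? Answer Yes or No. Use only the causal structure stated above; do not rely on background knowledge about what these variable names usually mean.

Yes

Backdoor paths from AlcoholUse to Stress (paths whose first edge points into AlcoholUse):
  P1: AlcoholUse <- Cholesterol <- Smoking <- BloodPressure -> BMI -> Exercise <- Stress
  P2: AlcoholUse <- Cholesterol <- Smoking <- BloodPressure -> Age <- BMI -> Exercise <- Stress
  P3: AlcoholUse <- Cholesterol -> SleepHours -> Age <- BloodPressure -> BMI -> Exercise <- Stress
  P4: AlcoholUse <- Cholesterol -> SleepHours -> Age <- BMI -> Exercise <- Stress
  P5: AlcoholUse <- Cholesterol -> Exercise <- Stress
Condition 1 (no descendant of AlcoholUse in the set): holds — descendants of AlcoholUse are {Age, Exercise, Stress}; none are in {BMI}.
Condition 2 (every backdoor path blocked by {BMI}):
  P1: blocked at chain node BMI ∈ conditioning set.
  P2: blocked at collider Age (neither it nor any descendant is in the conditioning set).
  P3: blocked at collider Age (neither it nor any descendant is in the conditioning set).
  P4: blocked at collider Age (neither it nor any descendant is in the conditioning set).
  P5: blocked at collider Exercise (neither it nor any descendant is in the conditioning set).
{BMI} satisfies the backdoor criterion.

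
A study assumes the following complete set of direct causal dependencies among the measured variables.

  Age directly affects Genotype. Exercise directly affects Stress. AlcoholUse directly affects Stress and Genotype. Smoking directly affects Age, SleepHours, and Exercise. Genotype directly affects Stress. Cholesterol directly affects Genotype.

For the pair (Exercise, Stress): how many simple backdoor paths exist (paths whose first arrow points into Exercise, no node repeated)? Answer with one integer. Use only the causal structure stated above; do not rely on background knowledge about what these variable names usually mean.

2

A backdoor path from Exercise to Stress is any simple undirected path whose first edge points into Exercise (i.e. leaves Exercise via a parent).
Parents of Exercise: {Smoking}.
Enumerating:
  P1: Exercise <- Smoking -> Age -> Genotype <- AlcoholUse -> Stress
  P2: Exercise <- Smoking -> Age -> Genotype -> Stress
That exhausts the simple backdoor paths. Count: 2.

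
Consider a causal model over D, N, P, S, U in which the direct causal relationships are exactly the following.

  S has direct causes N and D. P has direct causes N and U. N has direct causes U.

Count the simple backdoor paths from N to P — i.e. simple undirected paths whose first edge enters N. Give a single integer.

1

A backdoor path from N to P is any simple undirected path whose first edge points into N (i.e. leaves N via a parent).
Parents of N: {U}.
Enumerating:
  P1: N <- U -> P
That exhausts the simple backdoor paths. Count: 1.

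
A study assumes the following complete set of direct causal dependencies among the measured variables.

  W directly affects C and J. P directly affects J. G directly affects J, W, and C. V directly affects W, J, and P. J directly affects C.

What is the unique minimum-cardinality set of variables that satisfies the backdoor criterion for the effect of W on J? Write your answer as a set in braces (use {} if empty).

Variables eligible for adjustment (non-descendants of W, excluding W and J): {G, P, V}.
Backdoor paths from W to J:
  P1: W <- G -> J
  P2: W <- G -> C <- J
  P3: W <- V -> P -> J
  P4: W <- V -> J
The empty set is not sufficient: P1 (W <- G -> J) has no collider blocking it and no conditioned non-collider, so it is open.
Try {G, V}:
  P1: blocked at fork node G ∈ conditioning set.
  P2: blocked at fork node G ∈ conditioning set.
  P3: blocked at fork node V ∈ conditioning set.
  P4: blocked at fork node V ∈ conditioning set.
{G, V} contains no descendant of W and blocks every backdoor path.
Every element of {G, V} is needed (dropping G leaves P1 open; dropping V leaves P3 open), so no proper subset is valid.
Among all size-2 subsets of the eligible variables, only {G, V} blocks every backdoor path, so it is the unique smallest valid adjustment set.

{G, V}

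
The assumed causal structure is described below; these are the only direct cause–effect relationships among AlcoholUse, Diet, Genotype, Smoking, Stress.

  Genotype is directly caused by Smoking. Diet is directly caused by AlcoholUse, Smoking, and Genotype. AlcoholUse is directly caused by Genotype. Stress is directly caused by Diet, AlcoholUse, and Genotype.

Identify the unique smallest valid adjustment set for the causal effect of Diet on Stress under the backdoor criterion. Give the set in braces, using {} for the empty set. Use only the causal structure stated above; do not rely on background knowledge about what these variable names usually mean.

{AlcoholUse, Genotype}

Variables eligible for adjustment (non-descendants of Diet, excluding Diet and Stress): {AlcoholUse, Genotype, Smoking}.
Backdoor paths from Diet to Stress:
  P1: Diet <- Smoking -> Genotype -> AlcoholUse -> Stress
  P2: Diet <- Smoking -> Genotype -> Stress
  P3: Diet <- Genotype -> AlcoholUse -> Stress
  P4: Diet <- Genotype -> Stress
  P5: Diet <- AlcoholUse <- Genotype -> Stress
  P6: Diet <- AlcoholUse -> Stress
The empty set is not sufficient: P1 (Diet <- Smoking -> Genotype -> AlcoholUse -> Stress) has no collider blocking it and no conditioned non-collider, so it is open.
Try {AlcoholUse, Genotype}:
  P1: blocked at chain node Genotype ∈ conditioning set.
  P2: blocked at chain node Genotype ∈ conditioning set.
  P3: blocked at fork node Genotype ∈ conditioning set.
  P4: blocked at fork node Genotype ∈ conditioning set.
  P5: blocked at chain node AlcoholUse ∈ conditioning set.
  P6: blocked at fork node AlcoholUse ∈ conditioning set.
{AlcoholUse, Genotype} contains no descendant of Diet and blocks every backdoor path.
Every element of {AlcoholUse, Genotype} is needed (dropping AlcoholUse leaves P6 open; dropping Genotype leaves P2 open), so no proper subset is valid.
Among all size-2 subsets of the eligible variables, only {AlcoholUse, Genotype} blocks every backdoor path, so it is the unique smallest valid adjustment set.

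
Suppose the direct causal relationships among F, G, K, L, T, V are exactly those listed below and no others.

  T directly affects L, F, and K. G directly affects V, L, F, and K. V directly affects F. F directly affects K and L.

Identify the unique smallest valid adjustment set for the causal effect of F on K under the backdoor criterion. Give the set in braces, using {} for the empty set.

{G, T}

Variables eligible for adjustment (non-descendants of F, excluding F and K): {G, T, V}.
Backdoor paths from F to K:
  P1: F <- T -> K
  P2: F <- T -> L <- G -> K
  P3: F <- G -> K
  P4: F <- G -> L <- T -> K
  P5: F <- V <- G -> K
  P6: F <- V <- G -> L <- T -> K
The empty set is not sufficient: P1 (F <- T -> K) has no collider blocking it and no conditioned non-collider, so it is open.
Try {G, T}:
  P1: blocked at fork node T ∈ conditioning set.
  P2: blocked at fork node T ∈ conditioning set.
  P3: blocked at fork node G ∈ conditioning set.
  P4: blocked at fork node G ∈ conditioning set.
  P5: blocked at fork node G ∈ conditioning set.
  P6: blocked at fork node G ∈ conditioning set.
{G, T} contains no descendant of F and blocks every backdoor path.
Every element of {G, T} is needed (dropping G leaves P3 open; dropping T leaves P1 open), so no proper subset is valid.
Among all size-2 subsets of the eligible variables, only {G, T} blocks every backdoor path, so it is the unique smallest valid adjustment set.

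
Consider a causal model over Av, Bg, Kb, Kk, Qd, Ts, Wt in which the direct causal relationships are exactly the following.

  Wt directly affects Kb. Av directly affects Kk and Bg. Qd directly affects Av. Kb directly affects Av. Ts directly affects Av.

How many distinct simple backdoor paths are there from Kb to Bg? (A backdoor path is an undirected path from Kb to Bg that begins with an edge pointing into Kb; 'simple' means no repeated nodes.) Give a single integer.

A backdoor path from Kb to Bg is any simple undirected path whose first edge points into Kb (i.e. leaves Kb via a parent).
Parents of Kb: {Wt}.
No simple path from any parent of Kb reaches Bg without revisiting Kb, so there are no backdoor paths.

0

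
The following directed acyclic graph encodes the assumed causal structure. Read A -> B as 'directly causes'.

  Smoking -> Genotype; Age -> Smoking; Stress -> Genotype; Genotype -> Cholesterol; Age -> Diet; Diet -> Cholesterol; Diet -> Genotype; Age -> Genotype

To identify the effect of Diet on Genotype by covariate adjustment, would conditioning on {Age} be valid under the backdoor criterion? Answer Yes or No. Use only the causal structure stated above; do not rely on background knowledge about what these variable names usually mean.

Yes

Backdoor paths from Diet to Genotype (paths whose first edge points into Diet):
  P1: Diet <- Age -> Smoking -> Genotype
  P2: Diet <- Age -> Genotype
Condition 1 (no descendant of Diet in the set): holds — descendants of Diet are {Cholesterol, Genotype}; none are in {Age}.
Condition 2 (every backdoor path blocked by {Age}):
  P1: blocked at fork node Age ∈ conditioning set.
  P2: blocked at fork node Age ∈ conditioning set.
{Age} satisfies the backdoor criterion.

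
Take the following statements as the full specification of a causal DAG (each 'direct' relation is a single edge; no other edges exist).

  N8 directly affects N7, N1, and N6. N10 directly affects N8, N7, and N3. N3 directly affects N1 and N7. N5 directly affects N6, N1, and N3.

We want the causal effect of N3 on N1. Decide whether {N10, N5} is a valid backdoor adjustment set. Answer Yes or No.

Backdoor paths from N3 to N1 (paths whose first edge points into N3):
  P1: N3 <- N5 -> N6 <- N8 -> N1
  P2: N3 <- N5 -> N1
  P3: N3 <- N10 -> N8 -> N6 <- N5 -> N1
  P4: N3 <- N10 -> N8 -> N1
  P5: N3 <- N10 -> N7 <- N8 -> N6 <- N5 -> N1
  P6: N3 <- N10 -> N7 <- N8 -> N1
Condition 1 (no descendant of N3 in the set): holds — descendants of N3 are {N1, N7}; none are in {N10, N5}.
Condition 2 (every backdoor path blocked by {N10, N5}):
  P1: blocked at fork node N5 ∈ conditioning set.
  P2: blocked at fork node N5 ∈ conditioning set.
  P3: blocked at fork node N10 ∈ conditioning set.
  P4: blocked at fork node N10 ∈ conditioning set.
  P5: blocked at fork node N10 ∈ conditioning set.
  P6: blocked at fork node N10 ∈ conditioning set.
{N10, N5} satisfies the backdoor criterion.

Yes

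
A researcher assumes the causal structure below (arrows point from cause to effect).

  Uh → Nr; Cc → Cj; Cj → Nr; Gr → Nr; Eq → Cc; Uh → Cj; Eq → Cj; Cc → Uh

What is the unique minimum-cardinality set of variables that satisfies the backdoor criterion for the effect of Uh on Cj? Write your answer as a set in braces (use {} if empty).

Variables eligible for adjustment (non-descendants of Uh, excluding Uh and Cj): {Cc, Eq, Gr}.
Backdoor paths from Uh to Cj:
  P1: Uh <- Cc <- Eq -> Cj
  P2: Uh <- Cc -> Cj
The empty set is not sufficient: P1 (Uh <- Cc <- Eq -> Cj) has no collider blocking it and no conditioned non-collider, so it is open.
Try {Cc}:
  P1: blocked at chain node Cc ∈ conditioning set.
  P2: blocked at fork node Cc ∈ conditioning set.
{Cc} contains no descendant of Uh and blocks every backdoor path.
No other singleton works — e.g. {Eq} leaves P2 open — so {Cc} is the unique smallest valid adjustment set.

{Cc}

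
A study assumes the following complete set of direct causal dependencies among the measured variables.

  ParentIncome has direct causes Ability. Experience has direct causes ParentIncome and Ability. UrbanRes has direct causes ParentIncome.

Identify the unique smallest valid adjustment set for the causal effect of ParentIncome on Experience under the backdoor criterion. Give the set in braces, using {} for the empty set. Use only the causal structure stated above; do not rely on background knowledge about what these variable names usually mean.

Variables eligible for adjustment (non-descendants of ParentIncome, excluding ParentIncome and Experience): {Ability}.
Backdoor paths from ParentIncome to Experience:
  P1: ParentIncome <- Ability -> Experience
The empty set is not sufficient: P1 (ParentIncome <- Ability -> Experience) has no collider blocking it and no conditioned non-collider, so it is open.
Try {Ability}:
  P1: blocked at fork node Ability ∈ conditioning set.
{Ability} contains no descendant of ParentIncome and blocks every backdoor path.
{Ability} is the unique smallest valid adjustment set.

{Ability}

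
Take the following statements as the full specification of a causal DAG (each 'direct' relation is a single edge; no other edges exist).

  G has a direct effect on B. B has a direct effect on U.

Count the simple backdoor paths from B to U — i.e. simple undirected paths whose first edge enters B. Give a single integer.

A backdoor path from B to U is any simple undirected path whose first edge points into B (i.e. leaves B via a parent).
Parents of B: {G}.
No simple path from any parent of B reaches U without revisiting B, so there are no backdoor paths.

0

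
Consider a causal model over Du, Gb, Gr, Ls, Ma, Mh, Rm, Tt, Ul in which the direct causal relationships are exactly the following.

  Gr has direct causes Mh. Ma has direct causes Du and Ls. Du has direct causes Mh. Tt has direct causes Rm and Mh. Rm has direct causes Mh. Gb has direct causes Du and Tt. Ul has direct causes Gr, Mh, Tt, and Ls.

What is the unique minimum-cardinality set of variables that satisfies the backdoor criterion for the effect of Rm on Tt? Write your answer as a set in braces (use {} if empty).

{Mh}

Variables eligible for adjustment (non-descendants of Rm, excluding Rm and Tt): {Du, Gr, Ls, Ma, Mh}.
Backdoor paths from Rm to Tt:
  P1: Rm <- Mh -> Gr -> Ul <- Tt
  P2: Rm <- Mh -> Gr -> Ul <- Ls -> Ma <- Du -> Gb <- Tt
  P3: Rm <- Mh -> Tt
  P4: Rm <- Mh -> Du -> Ma <- Ls -> Ul <- Tt
  P5: Rm <- Mh -> Du -> Gb <- Tt
  P6: Rm <- Mh -> Ul <- Tt
  P7: Rm <- Mh -> Ul <- Ls -> Ma <- Du -> Gb <- Tt
The empty set is not sufficient: P3 (Rm <- Mh -> Tt) has no collider blocking it and no conditioned non-collider, so it is open.
Try {Mh}:
  P1: blocked at fork node Mh ∈ conditioning set.
  P2: blocked at fork node Mh ∈ conditioning set.
  P3: blocked at fork node Mh ∈ conditioning set.
  P4: blocked at fork node Mh ∈ conditioning set.
  P5: blocked at fork node Mh ∈ conditioning set.
  P6: blocked at fork node Mh ∈ conditioning set.
  P7: blocked at fork node Mh ∈ conditioning set.
{Mh} contains no descendant of Rm and blocks every backdoor path.
No other singleton works — e.g. {Gr} leaves P3 open — so {Mh} is the unique smallest valid adjustment set.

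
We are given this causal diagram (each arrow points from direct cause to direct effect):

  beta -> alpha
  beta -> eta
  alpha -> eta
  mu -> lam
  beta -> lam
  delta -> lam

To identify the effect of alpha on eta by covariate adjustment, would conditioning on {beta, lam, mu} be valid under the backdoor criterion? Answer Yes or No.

Yes

Backdoor paths from alpha to eta (paths whose first edge points into alpha):
  P1: alpha <- beta -> eta
Condition 1 (no descendant of alpha in the set): holds — descendants of alpha are {eta}; none are in {beta, lam, mu}.
Condition 2 (every backdoor path blocked by {beta, lam, mu}):
  P1: blocked at fork node beta ∈ conditioning set.
{beta, lam, mu} satisfies the backdoor criterion.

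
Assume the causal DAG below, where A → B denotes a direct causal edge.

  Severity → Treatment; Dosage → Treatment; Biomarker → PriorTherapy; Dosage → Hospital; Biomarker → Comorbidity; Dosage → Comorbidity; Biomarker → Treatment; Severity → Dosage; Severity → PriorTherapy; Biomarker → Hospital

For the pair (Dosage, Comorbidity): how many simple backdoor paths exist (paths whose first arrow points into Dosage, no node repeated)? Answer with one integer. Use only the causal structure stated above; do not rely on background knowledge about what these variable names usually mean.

2

A backdoor path from Dosage to Comorbidity is any simple undirected path whose first edge points into Dosage (i.e. leaves Dosage via a parent).
Parents of Dosage: {Severity}.
Enumerating:
  P1: Dosage <- Severity -> Treatment <- Biomarker -> Comorbidity
  P2: Dosage <- Severity -> PriorTherapy <- Biomarker -> Comorbidity
That exhausts the simple backdoor paths. Count: 2.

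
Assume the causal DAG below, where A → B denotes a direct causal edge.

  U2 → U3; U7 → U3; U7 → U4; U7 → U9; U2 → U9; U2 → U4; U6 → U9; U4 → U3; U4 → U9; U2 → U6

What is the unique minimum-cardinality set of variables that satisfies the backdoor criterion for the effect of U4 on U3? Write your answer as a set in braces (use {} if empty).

Variables eligible for adjustment (non-descendants of U4, excluding U4 and U3): {U2, U6, U7}.
Backdoor paths from U4 to U3:
  P1: U4 <- U2 -> U6 -> U9 <- U7 -> U3
  P2: U4 <- U2 -> U9 <- U7 -> U3
  P3: U4 <- U2 -> U3
  P4: U4 <- U7 -> U9 <- U2 -> U3
  P5: U4 <- U7 -> U9 <- U6 <- U2 -> U3
  P6: U4 <- U7 -> U3
The empty set is not sufficient: P3 (U4 <- U2 -> U3) has no collider blocking it and no conditioned non-collider, so it is open.
Try {U2, U7}:
  P1: blocked at fork node U2 ∈ conditioning set.
  P2: blocked at fork node U2 ∈ conditioning set.
  P3: blocked at fork node U2 ∈ conditioning set.
  P4: blocked at fork node U7 ∈ conditioning set.
  P5: blocked at fork node U7 ∈ conditioning set.
  P6: blocked at fork node U7 ∈ conditioning set.
{U2, U7} contains no descendant of U4 and blocks every backdoor path.
Every element of {U2, U7} is needed (dropping U2 leaves P3 open; dropping U7 leaves P6 open), so no proper subset is valid.
Among all size-2 subsets of the eligible variables, only {U2, U7} blocks every backdoor path, so it is the unique smallest valid adjustment set.

{U2, U7}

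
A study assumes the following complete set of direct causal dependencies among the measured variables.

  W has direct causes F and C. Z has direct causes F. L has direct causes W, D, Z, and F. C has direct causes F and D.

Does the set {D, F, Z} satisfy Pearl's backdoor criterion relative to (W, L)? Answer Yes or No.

Yes

Backdoor paths from W to L (paths whose first edge points into W):
  P1: W <- F -> C <- D -> L
  P2: W <- F -> Z -> L
  P3: W <- F -> L
  P4: W <- C <- D -> L
  P5: W <- C <- F -> Z -> L
  P6: W <- C <- F -> L
Condition 1 (no descendant of W in the set): holds — descendants of W are {L}; none are in {D, F, Z}.
Condition 2 (every backdoor path blocked by {D, F, Z}):
  P1: blocked at fork node F ∈ conditioning set.
  P2: blocked at fork node F ∈ conditioning set.
  P3: blocked at fork node F ∈ conditioning set.
  P4: blocked at fork node D ∈ conditioning set.
  P5: blocked at fork node F ∈ conditioning set.
  P6: blocked at fork node F ∈ conditioning set.
{D, F, Z} satisfies the backdoor criterion.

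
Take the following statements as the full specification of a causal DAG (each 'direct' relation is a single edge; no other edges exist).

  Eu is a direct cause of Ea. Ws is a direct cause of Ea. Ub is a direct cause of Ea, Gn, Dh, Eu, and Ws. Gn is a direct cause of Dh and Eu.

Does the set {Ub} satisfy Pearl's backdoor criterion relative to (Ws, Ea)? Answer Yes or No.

Backdoor paths from Ws to Ea (paths whose first edge points into Ws):
  P1: Ws <- Ub -> Gn -> Eu -> Ea
  P2: Ws <- Ub -> Eu -> Ea
  P3: Ws <- Ub -> Dh <- Gn -> Eu -> Ea
  P4: Ws <- Ub -> Ea
Condition 1 (no descendant of Ws in the set): holds — descendants of Ws are {Ea}; none are in {Ub}.
Condition 2 (every backdoor path blocked by {Ub}):
  P1: blocked at fork node Ub ∈ conditioning set.
  P2: blocked at fork node Ub ∈ conditioning set.
  P3: blocked at fork node Ub ∈ conditioning set.
  P4: blocked at fork node Ub ∈ conditioning set.
{Ub} satisfies the backdoor criterion.

Yes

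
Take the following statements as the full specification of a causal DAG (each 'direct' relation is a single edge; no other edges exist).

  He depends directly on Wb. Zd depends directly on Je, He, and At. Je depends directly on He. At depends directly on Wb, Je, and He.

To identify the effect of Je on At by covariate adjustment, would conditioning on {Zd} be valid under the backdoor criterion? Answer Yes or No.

No

Backdoor paths from Je to At (paths whose first edge points into Je):
  P1: Je <- He <- Wb -> At
  P2: Je <- He -> At
  P3: Je <- He -> Zd <- At
Condition 1 (no descendant of Je in the set): FAILS — Zd is a descendant of Je.
Condition 2 (every backdoor path blocked by {Zd}):
  P1: open — no interior node is in the conditioning set.
  P2: open — no interior node is in the conditioning set.
  P3: open — collider(s) Zd are conditioned on (or have a conditioned descendant) and no non-collider on the path is in the set.
{Zd} does not satisfy the backdoor criterion.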